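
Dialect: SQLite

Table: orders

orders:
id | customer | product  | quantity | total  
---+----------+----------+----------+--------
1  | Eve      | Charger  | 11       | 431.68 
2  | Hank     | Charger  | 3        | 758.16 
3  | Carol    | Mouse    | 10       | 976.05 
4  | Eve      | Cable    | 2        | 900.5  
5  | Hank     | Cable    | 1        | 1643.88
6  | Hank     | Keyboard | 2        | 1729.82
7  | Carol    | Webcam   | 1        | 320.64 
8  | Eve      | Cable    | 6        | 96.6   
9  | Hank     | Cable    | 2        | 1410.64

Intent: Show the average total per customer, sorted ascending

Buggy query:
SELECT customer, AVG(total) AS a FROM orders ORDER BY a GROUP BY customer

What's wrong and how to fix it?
Bug: GROUP BY must precede ORDER BY

Fix: Reorder: SELECT … FROM … GROUP BY … ORDER BY …

Corrected query:
SELECT customer, AVG(total) AS a FROM orders GROUP BY customer ORDER BY a

Result:
customer | a       
---------+---------
Eve      | 476.26  
Carol    | 648.345 
Hank     | 1385.625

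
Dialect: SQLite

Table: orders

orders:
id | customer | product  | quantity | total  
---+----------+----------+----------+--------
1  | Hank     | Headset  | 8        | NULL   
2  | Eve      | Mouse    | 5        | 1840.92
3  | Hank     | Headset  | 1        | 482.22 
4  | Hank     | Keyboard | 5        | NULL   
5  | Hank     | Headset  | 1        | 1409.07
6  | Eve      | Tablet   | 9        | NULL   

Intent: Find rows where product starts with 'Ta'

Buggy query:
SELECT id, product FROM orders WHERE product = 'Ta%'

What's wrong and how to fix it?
Bug: '=' compares the literal string including the % character; pattern matching needs LIKE

Fix: Replace '=' with LIKE so 'Ta%' is treated as a pattern

Corrected query:
SELECT id, product FROM orders WHERE product LIKE 'Ta%'

Result:
id | product
---+--------
6  | Tablet 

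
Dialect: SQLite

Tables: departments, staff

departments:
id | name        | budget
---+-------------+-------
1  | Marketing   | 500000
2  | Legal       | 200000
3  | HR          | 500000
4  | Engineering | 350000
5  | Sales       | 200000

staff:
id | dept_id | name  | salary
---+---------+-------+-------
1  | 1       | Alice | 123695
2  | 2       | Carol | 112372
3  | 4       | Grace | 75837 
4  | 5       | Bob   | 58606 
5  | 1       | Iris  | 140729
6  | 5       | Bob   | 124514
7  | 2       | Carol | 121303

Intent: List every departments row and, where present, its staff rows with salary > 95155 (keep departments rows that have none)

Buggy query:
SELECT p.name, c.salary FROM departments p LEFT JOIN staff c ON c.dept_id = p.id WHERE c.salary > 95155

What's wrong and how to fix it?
Bug: Filtering c.salary in WHERE discards the NULL rows produced by LEFT JOIN, turning it into an inner join

Fix: Move the right-table condition into the ON clause so unmatched parents are kept

Corrected query:
SELECT p.name, c.salary FROM departments p LEFT JOIN staff c ON c.dept_id = p.id AND c.salary > 95155

Result:
name        | salary
------------+-------
Marketing   | 123695
Marketing   | 140729
Legal       | 112372
Legal       | 121303
HR          | NULL  
Engineering | NULL  
Sales       | 124514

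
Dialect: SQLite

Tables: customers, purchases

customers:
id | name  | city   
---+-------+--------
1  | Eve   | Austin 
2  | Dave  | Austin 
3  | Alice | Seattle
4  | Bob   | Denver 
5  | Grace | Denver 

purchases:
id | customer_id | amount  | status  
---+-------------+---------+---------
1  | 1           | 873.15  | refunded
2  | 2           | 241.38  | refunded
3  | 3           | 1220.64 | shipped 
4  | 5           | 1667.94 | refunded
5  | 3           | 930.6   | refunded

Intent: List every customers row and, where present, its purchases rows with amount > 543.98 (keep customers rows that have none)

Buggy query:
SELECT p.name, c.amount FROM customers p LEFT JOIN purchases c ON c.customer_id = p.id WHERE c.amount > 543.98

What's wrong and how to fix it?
Bug: Filtering c.amount in WHERE discards the NULL rows produced by LEFT JOIN, turning it into an inner join

Fix: Put 'c.amount > 543.98' in the JOIN's ON clause instead of WHERE

Corrected query:
SELECT p.name, c.amount FROM customers p LEFT JOIN purchases c ON c.customer_id = p.id AND c.amount > 543.98

Result:
name  | amount 
------+--------
Eve   | 873.15 
Dave  | NULL   
Alice | 930.6  
Alice | 1220.64
Bob   | NULL   
Grace | 1667.94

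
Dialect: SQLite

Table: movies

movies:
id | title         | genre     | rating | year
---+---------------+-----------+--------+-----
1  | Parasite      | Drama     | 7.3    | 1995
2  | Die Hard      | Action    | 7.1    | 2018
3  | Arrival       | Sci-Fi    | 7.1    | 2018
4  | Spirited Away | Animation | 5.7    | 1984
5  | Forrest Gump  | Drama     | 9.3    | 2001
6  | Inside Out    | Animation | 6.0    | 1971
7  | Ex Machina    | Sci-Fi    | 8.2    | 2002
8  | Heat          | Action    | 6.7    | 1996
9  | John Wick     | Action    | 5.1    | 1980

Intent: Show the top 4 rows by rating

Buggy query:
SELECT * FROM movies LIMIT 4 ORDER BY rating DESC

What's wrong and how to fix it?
Bug: ORDER BY cannot follow LIMIT; LIMIT is the final clause

Fix: Sort with ORDER BY, then apply LIMIT

Corrected query:
SELECT * FROM movies ORDER BY rating DESC LIMIT 4

Result:
id | title        | genre  | rating | year
---+--------------+--------+--------+-----
5  | Forrest Gump | Drama  | 9.3    | 2001
7  | Ex Machina   | Sci-Fi | 8.2    | 2002
1  | Parasite     | Drama  | 7.3    | 1995
2  | Die Hard     | Action | 7.1    | 2018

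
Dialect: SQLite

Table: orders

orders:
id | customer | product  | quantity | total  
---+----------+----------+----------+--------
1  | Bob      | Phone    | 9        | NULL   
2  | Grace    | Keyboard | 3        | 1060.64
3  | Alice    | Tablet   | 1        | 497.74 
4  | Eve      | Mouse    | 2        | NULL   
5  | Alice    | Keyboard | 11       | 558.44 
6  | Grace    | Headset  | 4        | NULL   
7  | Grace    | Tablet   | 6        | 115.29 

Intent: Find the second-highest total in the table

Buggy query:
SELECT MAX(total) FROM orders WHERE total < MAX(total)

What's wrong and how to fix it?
Bug: The inner MAX is an aggregate inside WHERE, which is not allowed

Fix: Compute the overall MAX in a subquery, then take MAX of rows below it

Corrected query:
SELECT MAX(total) FROM orders WHERE total < (SELECT MAX(total) FROM orders)

Result:
MAX(total)
----------
558.44    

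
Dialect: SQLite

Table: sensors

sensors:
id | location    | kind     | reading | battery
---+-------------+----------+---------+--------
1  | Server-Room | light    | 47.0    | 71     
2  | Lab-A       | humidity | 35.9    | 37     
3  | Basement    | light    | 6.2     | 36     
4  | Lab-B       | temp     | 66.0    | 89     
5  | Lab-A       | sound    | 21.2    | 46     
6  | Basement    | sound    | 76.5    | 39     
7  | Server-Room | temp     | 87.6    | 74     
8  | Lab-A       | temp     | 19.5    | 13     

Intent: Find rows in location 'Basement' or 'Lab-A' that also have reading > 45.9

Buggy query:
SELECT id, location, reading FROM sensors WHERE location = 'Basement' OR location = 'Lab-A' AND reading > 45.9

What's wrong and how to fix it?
Bug: Without parentheses, AND is evaluated before OR, so the reading filter only applies to the 'Lab-A' branch

Fix: Group the OR with parentheses (or use IN), then AND the threshold

Corrected query:
SELECT id, location, reading FROM sensors WHERE (location = 'Basement' OR location = 'Lab-A') AND reading > 45.9

Result:
id | location | reading
---+----------+--------
6  | Basement | 76.5   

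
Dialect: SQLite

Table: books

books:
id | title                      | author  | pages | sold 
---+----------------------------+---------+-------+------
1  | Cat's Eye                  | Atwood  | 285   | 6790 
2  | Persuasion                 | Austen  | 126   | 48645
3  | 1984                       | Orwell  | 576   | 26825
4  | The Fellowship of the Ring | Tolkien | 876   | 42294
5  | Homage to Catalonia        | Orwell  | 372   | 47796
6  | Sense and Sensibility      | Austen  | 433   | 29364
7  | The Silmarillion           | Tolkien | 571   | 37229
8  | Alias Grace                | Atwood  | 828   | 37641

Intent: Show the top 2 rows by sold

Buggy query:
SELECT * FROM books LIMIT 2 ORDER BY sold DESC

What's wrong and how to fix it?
Bug: LIMIT must come after ORDER BY

Fix: Swap the clauses: ORDER BY first, then LIMIT

Corrected query:
SELECT * FROM books ORDER BY sold DESC LIMIT 2

Result:
id | title               | author | pages | sold 
---+---------------------+--------+-------+------
2  | Persuasion          | Austen | 126   | 48645
5  | Homage to Catalonia | Orwell | 372   | 47796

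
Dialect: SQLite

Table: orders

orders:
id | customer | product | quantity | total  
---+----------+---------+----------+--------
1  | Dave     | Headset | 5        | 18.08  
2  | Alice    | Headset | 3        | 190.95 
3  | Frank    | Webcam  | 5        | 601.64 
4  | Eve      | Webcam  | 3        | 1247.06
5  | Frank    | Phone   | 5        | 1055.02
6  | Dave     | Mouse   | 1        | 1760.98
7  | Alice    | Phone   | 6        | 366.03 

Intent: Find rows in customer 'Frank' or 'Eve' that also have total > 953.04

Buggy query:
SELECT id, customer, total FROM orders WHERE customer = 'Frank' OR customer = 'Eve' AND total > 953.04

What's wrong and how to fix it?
Bug: AND binds tighter than OR, so this parses as customer = 'Frank' OR (customer = 'Eve' AND total > 953.04)

Fix: Group the OR with parentheses (or use IN), then AND the threshold

Corrected query:
SELECT id, customer, total FROM orders WHERE (customer = 'Frank' OR customer = 'Eve') AND total > 953.04

Result:
id | customer | total  
---+----------+--------
4  | Eve      | 1247.06
5  | Frank    | 1055.02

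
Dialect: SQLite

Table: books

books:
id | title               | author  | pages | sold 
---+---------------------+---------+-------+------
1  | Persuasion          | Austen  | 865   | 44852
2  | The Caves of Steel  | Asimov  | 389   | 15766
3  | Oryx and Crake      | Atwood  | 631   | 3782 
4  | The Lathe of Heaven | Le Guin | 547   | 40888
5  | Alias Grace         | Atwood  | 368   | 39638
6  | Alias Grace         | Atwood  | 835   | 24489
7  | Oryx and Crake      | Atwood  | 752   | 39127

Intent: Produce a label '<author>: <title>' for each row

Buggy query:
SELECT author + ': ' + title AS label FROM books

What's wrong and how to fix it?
Bug: '+' is numeric addition; on text columns SQLite converts them to 0 instead of concatenating

Fix: Use the || operator for string concatenation

Corrected query:
SELECT author || ': ' || title AS label FROM books

Result:
label                       
----------------------------
Austen: Persuasion          
Asimov: The Caves of Steel  
Atwood: Oryx and Crake      
Le Guin: The Lathe of Heaven
Atwood: Alias Grace         
Atwood: Alias Grace         
Atwood: Oryx and Crake      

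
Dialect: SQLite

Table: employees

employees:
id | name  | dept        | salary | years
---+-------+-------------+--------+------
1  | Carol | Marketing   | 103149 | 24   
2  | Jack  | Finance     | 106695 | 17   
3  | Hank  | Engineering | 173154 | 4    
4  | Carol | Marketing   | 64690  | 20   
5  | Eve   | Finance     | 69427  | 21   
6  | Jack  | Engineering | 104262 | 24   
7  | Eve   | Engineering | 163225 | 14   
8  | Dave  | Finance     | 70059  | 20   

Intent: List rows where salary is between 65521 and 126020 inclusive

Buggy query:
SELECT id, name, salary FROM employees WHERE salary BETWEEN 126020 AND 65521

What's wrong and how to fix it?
Bug: The bounds are reversed; BETWEEN a AND b requires a <= b to match anything

Fix: Write BETWEEN 65521 AND 126020

Corrected query:
SELECT id, name, salary FROM employees WHERE salary BETWEEN 65521 AND 126020

Result:
id | name  | salary
---+-------+-------
1  | Carol | 103149
2  | Jack  | 106695
5  | Eve   | 69427 
6  | Jack  | 104262
8  | Dave  | 70059 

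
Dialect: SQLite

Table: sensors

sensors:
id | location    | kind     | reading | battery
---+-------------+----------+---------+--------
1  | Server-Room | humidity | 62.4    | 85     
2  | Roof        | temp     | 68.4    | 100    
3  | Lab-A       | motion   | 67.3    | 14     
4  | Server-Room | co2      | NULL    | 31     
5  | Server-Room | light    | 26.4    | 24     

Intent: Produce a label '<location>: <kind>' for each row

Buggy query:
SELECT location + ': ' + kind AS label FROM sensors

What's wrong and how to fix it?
Bug: SQLite uses || for string concatenation; + coerces text to numbers (yielding 0)

Fix: Use the || operator for string concatenation

Corrected query:
SELECT location || ': ' || kind AS label FROM sensors

Result:
label                
---------------------
Server-Room: humidity
Roof: temp           
Lab-A: motion        
Server-Room: co2     
Server-Room: light   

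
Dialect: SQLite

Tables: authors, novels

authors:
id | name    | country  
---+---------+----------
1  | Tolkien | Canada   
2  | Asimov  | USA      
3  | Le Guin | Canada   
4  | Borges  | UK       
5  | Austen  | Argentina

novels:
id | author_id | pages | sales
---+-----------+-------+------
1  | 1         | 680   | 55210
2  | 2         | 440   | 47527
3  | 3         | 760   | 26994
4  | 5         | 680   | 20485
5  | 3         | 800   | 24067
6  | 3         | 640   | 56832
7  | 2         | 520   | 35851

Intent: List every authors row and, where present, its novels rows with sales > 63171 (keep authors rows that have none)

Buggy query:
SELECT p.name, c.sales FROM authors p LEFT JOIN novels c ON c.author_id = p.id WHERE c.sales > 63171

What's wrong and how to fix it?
Bug: A WHERE condition on the right-hand table after LEFT JOIN drops unmatched parents

Fix: Put 'c.sales > 63171' in the JOIN's ON clause instead of WHERE

Corrected query:
SELECT p.name, c.sales FROM authors p LEFT JOIN novels c ON c.author_id = p.id AND c.sales > 63171

Result:
name    | sales
--------+------
Tolkien | NULL 
Asimov  | NULL 
Le Guin | NULL 
Borges  | NULL 
Austen  | NULL 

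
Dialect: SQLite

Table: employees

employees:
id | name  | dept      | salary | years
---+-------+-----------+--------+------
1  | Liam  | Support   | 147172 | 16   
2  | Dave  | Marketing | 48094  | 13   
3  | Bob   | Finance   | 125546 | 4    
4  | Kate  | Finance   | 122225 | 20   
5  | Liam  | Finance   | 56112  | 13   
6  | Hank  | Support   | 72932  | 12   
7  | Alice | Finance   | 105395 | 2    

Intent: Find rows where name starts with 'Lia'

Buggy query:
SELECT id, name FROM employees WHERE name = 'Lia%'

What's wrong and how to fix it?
Bug: Wildcards only work with LIKE; '=' treats '%' as a literal character

Fix: Use LIKE for wildcard pattern matching

Corrected query:
SELECT id, name FROM employees WHERE name LIKE 'Lia%'

Result:
id | name
---+-----
1  | Liam
5  | Liam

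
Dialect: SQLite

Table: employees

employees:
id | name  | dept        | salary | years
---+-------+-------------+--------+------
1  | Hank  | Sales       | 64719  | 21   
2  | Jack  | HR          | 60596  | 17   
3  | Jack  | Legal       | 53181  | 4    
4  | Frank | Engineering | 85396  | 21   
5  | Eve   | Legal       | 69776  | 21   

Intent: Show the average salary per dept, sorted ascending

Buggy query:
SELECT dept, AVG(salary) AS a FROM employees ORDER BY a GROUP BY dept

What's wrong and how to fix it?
Bug: ORDER BY appears before GROUP BY; SQL clause order requires GROUP BY first

Fix: Reorder: SELECT … FROM … GROUP BY … ORDER BY …

Corrected query:
SELECT dept, AVG(salary) AS a FROM employees GROUP BY dept ORDER BY a

Result:
dept        | a      
------------+--------
HR          | 60596  
Legal       | 61478.5
Sales       | 64719  
Engineering | 85396  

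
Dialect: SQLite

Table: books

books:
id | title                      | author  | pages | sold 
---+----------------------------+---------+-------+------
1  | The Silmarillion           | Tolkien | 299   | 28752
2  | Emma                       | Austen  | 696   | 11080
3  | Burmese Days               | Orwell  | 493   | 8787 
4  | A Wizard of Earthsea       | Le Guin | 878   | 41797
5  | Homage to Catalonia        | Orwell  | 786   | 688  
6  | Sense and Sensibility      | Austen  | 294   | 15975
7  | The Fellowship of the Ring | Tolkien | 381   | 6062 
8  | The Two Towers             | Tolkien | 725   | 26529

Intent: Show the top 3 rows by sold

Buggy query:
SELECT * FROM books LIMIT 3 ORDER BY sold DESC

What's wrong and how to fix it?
Bug: LIMIT must come after ORDER BY

Fix: Swap the clauses: ORDER BY first, then LIMIT

Corrected query:
SELECT * FROM books ORDER BY sold DESC LIMIT 3

Result:
id | title                | author  | pages | sold 
---+----------------------+---------+-------+------
4  | A Wizard of Earthsea | Le Guin | 878   | 41797
1  | The Silmarillion     | Tolkien | 299   | 28752
8  | The Two Towers       | Tolkien | 725   | 26529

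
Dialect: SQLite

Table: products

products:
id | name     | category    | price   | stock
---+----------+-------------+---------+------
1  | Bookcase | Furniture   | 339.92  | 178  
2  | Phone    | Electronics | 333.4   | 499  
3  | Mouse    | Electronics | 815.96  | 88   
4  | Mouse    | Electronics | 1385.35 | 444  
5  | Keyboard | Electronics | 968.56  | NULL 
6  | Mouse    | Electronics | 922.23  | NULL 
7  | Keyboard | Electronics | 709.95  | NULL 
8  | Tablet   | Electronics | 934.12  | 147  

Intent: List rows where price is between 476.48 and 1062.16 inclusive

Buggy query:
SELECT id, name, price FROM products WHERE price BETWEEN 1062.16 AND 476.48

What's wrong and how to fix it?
Bug: BETWEEN expects the lower bound first; with 1062.16 AND 476.48 the range is empty

Fix: Swap the bounds so the smaller value comes first

Corrected query:
SELECT id, name, price FROM products WHERE price BETWEEN 476.48 AND 1062.16

Result:
id | name     | price 
---+----------+-------
3  | Mouse    | 815.96
5  | Keyboard | 968.56
6  | Mouse    | 922.23
7  | Keyboard | 709.95
8  | Tablet   | 934.12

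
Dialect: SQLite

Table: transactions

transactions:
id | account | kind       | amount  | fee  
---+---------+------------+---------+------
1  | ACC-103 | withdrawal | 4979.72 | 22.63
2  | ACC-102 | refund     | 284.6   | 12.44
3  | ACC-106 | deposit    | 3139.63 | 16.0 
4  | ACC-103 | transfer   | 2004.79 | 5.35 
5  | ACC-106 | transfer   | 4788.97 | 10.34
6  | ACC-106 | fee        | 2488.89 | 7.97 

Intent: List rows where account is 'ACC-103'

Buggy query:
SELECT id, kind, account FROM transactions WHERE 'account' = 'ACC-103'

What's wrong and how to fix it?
Bug: 'account' in single quotes is a string literal, not the column; the comparison is literal-vs-literal and never true

Fix: Remove the quotes around the column name (or use double quotes for an identifier)

Corrected query:
SELECT id, kind, account FROM transactions WHERE account = 'ACC-103'

Result:
id | kind       | account
---+------------+--------
1  | withdrawal | ACC-103
4  | transfer   | ACC-103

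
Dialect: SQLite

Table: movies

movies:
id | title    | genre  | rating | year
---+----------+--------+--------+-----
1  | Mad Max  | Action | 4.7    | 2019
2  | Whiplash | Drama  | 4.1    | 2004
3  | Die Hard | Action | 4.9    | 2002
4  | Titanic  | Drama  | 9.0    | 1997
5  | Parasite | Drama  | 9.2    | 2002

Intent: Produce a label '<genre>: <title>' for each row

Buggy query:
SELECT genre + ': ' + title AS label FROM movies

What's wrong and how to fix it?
Bug: SQLite uses || for string concatenation; + coerces text to numbers (yielding 0)

Fix: Replace + with || to concatenate text

Corrected query:
SELECT genre || ': ' || title AS label FROM movies

Result:
label           
----------------
Action: Mad Max 
Drama: Whiplash 
Action: Die Hard
Drama: Titanic  
Drama: Parasite 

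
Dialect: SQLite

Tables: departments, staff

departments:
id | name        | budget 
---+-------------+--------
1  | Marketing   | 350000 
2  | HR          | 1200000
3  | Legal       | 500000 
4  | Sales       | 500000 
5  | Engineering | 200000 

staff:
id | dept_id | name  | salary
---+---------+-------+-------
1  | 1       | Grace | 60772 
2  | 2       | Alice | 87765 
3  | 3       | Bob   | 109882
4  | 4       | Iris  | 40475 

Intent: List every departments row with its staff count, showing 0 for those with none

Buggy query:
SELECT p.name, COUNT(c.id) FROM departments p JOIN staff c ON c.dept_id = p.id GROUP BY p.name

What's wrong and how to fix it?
Bug: INNER JOIN drops departments rows that have no matching staff rows

Fix: Switch to LEFT JOIN to retain unmatched parent rows

Corrected query:
SELECT p.name, COUNT(c.id) FROM departments p LEFT JOIN staff c ON c.dept_id = p.id GROUP BY p.name

Result:
name        | COUNT(c.id)
------------+------------
Engineering | 0          
HR          | 1          
Legal       | 1          
Marketing   | 1          
Sales       | 1          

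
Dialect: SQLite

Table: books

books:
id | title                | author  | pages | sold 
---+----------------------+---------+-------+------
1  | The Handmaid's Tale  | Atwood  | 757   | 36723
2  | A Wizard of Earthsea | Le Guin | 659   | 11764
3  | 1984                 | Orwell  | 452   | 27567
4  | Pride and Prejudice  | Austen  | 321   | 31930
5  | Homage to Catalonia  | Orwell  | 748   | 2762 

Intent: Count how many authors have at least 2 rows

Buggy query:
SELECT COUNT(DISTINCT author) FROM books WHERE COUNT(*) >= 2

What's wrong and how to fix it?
Bug: WHERE filters individual rows, not groups, so a group-level COUNT is invalid there

Fix: Use a subquery that GROUPs and filters with HAVING, then count its rows

Corrected query:
SELECT COUNT(*) FROM (SELECT author FROM books GROUP BY author HAVING COUNT(*) >= 2)

Result:
COUNT(*)
--------
1       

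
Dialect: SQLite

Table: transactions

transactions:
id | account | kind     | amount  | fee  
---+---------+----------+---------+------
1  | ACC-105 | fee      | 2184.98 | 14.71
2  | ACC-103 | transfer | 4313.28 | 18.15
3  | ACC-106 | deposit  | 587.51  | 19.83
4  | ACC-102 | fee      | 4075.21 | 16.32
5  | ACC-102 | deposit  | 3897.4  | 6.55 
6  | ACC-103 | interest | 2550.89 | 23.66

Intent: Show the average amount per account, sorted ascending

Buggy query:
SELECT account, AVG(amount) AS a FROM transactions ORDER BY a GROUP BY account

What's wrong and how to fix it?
Bug: GROUP BY must precede ORDER BY

Fix: Reorder: SELECT … FROM … GROUP BY … ORDER BY …

Corrected query:
SELECT account, AVG(amount) AS a FROM transactions GROUP BY account ORDER BY a

Result:
account | a       
--------+---------
ACC-106 | 587.51  
ACC-105 | 2184.98 
ACC-103 | 3432.085
ACC-102 | 3986.305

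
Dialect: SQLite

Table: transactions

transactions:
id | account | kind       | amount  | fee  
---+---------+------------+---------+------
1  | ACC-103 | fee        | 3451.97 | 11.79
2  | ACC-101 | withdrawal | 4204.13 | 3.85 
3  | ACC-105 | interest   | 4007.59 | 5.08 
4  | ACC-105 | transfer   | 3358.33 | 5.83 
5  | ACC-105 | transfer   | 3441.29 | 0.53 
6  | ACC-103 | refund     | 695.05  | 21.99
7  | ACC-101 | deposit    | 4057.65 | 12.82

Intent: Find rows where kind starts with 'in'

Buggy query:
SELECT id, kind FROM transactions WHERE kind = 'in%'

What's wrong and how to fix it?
Bug: Wildcards only work with LIKE; '=' treats '%' as a literal character

Fix: Replace '=' with LIKE so 'in%' is treated as a pattern

Corrected query:
SELECT id, kind FROM transactions WHERE kind LIKE 'in%'

Result:
id | kind    
---+---------
3  | interest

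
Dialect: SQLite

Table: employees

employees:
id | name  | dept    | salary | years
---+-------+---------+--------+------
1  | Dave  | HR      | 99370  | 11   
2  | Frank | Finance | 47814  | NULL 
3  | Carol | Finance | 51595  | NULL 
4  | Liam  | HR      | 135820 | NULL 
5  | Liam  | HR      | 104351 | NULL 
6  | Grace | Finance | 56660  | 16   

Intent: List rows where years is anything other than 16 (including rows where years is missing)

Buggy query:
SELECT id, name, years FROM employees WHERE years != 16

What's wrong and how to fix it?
Bug: 'years != 16' is unknown when years is NULL, so NULL rows are silently excluded

Fix: Add an explicit OR years IS NULL to include the missing-value rows

Corrected query:
SELECT id, name, years FROM employees WHERE years != 16 OR years IS NULL

Result:
id | name  | years
---+-------+------
1  | Dave  | 11   
2  | Frank | NULL 
3  | Carol | NULL 
4  | Liam  | NULL 
5  | Liam  | NULL 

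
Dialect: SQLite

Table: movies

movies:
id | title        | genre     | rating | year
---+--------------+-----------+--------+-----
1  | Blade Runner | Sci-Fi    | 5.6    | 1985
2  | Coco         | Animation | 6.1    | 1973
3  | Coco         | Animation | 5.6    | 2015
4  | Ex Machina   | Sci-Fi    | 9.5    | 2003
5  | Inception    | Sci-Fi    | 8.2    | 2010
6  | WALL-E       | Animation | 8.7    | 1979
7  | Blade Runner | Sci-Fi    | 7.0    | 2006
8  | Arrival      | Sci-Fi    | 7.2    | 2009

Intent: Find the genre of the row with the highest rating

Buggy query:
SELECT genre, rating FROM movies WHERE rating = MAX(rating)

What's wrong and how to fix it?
Bug: WHERE is evaluated per row; an aggregate over the whole table isn't defined there

Fix: Wrap MAX in a scalar subquery so WHERE compares against a single value

Corrected query:
SELECT genre, rating FROM movies WHERE rating = (SELECT MAX(rating) FROM movies)

Result:
genre  | rating
-------+-------
Sci-Fi | 9.5   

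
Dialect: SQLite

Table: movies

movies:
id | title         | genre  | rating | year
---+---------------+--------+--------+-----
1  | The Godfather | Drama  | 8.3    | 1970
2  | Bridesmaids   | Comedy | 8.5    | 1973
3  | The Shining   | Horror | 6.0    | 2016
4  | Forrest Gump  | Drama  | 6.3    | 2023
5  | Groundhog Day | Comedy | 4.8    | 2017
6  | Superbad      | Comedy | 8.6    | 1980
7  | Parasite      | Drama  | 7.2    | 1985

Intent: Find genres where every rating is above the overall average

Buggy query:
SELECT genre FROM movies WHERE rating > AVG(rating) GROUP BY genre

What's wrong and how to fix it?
Bug: WHERE evaluates per row before aggregation, so AVG() is unavailable

Fix: Compute the overall average in a scalar subquery and compare each group's MIN against it in HAVING

Corrected query:
SELECT genre FROM movies GROUP BY genre HAVING MIN(rating) > (SELECT AVG(rating) FROM movies)

Result:
(no rows)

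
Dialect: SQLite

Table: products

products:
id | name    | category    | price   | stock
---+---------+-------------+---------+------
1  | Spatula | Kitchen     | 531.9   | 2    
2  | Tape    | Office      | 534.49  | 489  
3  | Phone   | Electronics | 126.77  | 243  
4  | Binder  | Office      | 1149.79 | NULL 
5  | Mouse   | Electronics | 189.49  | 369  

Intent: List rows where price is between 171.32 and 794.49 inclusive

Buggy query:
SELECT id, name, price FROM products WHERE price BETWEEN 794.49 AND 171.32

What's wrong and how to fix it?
Bug: BETWEEN expects the lower bound first; with 794.49 AND 171.32 the range is empty

Fix: Write BETWEEN 171.32 AND 794.49

Corrected query:
SELECT id, name, price FROM products WHERE price BETWEEN 171.32 AND 794.49

Result:
id | name    | price 
---+---------+-------
1  | Spatula | 531.9 
2  | Tape    | 534.49
5  | Mouse   | 189.49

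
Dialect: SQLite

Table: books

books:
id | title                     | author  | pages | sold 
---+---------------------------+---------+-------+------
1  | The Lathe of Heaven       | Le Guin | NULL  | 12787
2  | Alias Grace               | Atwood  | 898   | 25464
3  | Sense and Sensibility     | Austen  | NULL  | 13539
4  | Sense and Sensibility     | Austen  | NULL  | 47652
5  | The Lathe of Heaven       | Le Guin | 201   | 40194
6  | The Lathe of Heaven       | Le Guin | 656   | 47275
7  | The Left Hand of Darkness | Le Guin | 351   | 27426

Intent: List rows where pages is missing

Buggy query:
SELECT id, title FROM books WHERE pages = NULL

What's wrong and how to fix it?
Bug: '= NULL' is always unknown in SQL three-valued logic, so no rows match

Fix: Replace '= NULL' with 'IS NULL'

Corrected query:
SELECT id, title FROM books WHERE pages IS NULL

Result:
id | title                
---+----------------------
1  | The Lathe of Heaven  
3  | Sense and Sensibility
4  | Sense and Sensibility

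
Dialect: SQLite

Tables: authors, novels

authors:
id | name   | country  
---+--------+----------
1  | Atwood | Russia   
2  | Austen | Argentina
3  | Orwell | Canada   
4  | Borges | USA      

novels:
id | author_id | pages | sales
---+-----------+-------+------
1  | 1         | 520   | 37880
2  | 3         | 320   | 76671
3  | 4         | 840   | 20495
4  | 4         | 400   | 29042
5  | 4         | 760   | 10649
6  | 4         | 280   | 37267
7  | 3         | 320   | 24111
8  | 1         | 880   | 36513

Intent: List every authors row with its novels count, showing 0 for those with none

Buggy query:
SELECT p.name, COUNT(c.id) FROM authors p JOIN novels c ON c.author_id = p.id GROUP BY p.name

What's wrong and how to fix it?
Bug: An inner join excludes parents with zero children

Fix: Use LEFT JOIN so parents without children still appear (COUNT(c.id) gives 0)

Corrected query:
SELECT p.name, COUNT(c.id) FROM authors p LEFT JOIN novels c ON c.author_id = p.id GROUP BY p.name

Result:
name   | COUNT(c.id)
-------+------------
Atwood | 2          
Austen | 0          
Borges | 4          
Orwell | 2          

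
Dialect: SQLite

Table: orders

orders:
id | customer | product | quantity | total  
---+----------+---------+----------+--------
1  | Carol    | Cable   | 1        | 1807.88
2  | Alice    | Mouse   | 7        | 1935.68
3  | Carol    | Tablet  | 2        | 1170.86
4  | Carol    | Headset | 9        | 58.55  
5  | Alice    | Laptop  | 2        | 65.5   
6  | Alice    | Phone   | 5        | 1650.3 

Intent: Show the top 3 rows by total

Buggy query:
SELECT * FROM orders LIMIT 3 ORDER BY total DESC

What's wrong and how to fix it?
Bug: ORDER BY cannot follow LIMIT; LIMIT is the final clause

Fix: Sort with ORDER BY, then apply LIMIT

Corrected query:
SELECT * FROM orders ORDER BY total DESC LIMIT 3

Result:
id | customer | product | quantity | total  
---+----------+---------+----------+--------
2  | Alice    | Mouse   | 7        | 1935.68
1  | Carol    | Cable   | 1        | 1807.88
6  | Alice    | Phone   | 5        | 1650.3 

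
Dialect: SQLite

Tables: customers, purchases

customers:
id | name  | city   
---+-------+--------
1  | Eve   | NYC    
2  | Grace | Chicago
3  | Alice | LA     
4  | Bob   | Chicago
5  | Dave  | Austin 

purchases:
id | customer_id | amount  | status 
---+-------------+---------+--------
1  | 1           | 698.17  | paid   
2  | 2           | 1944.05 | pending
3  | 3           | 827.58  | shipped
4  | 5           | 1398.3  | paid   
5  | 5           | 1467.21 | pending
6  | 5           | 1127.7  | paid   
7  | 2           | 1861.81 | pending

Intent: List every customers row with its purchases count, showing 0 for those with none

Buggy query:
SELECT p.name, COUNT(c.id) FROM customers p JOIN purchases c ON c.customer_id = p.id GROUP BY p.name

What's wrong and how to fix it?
Bug: INNER JOIN drops customers rows that have no matching purchases rows

Fix: Switch to LEFT JOIN to retain unmatched parent rows

Corrected query:
SELECT p.name, COUNT(c.id) FROM customers p LEFT JOIN purchases c ON c.customer_id = p.id GROUP BY p.name

Result:
name  | COUNT(c.id)
------+------------
Alice | 1          
Bob   | 0          
Dave  | 3          
Eve   | 1          
Grace | 2          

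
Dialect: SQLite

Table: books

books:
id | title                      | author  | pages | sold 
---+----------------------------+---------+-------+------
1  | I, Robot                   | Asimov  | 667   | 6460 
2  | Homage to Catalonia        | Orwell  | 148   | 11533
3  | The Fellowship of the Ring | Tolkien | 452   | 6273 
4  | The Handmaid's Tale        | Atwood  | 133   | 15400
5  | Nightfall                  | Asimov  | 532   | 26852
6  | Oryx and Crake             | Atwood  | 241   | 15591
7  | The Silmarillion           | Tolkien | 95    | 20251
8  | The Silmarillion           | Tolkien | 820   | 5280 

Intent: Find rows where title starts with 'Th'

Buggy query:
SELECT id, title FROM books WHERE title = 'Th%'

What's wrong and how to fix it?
Bug: '=' compares the literal string including the % character; pattern matching needs LIKE

Fix: Replace '=' with LIKE so 'Th%' is treated as a pattern

Corrected query:
SELECT id, title FROM books WHERE title LIKE 'Th%'

Result:
id | title                     
---+---------------------------
3  | The Fellowship of the Ring
4  | The Handmaid's Tale       
7  | The Silmarillion          
8  | The Silmarillion          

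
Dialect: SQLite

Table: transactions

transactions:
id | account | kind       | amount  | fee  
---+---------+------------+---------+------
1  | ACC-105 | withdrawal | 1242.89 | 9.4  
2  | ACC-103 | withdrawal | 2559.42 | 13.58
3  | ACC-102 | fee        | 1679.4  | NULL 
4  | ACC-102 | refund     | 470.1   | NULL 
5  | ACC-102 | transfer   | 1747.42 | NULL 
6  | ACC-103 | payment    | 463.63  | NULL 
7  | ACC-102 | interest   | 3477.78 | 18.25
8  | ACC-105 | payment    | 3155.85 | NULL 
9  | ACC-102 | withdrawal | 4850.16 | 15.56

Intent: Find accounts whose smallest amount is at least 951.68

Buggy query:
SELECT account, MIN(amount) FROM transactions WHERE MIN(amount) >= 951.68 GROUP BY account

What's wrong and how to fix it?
Bug: Aggregates like MIN are computed per group after WHERE runs

Fix: Replace WHERE with HAVING after the GROUP BY

Corrected query:
SELECT account, MIN(amount) FROM transactions GROUP BY account HAVING MIN(amount) >= 951.68

Result:
account | MIN(amount)
--------+------------
ACC-105 | 1242.89    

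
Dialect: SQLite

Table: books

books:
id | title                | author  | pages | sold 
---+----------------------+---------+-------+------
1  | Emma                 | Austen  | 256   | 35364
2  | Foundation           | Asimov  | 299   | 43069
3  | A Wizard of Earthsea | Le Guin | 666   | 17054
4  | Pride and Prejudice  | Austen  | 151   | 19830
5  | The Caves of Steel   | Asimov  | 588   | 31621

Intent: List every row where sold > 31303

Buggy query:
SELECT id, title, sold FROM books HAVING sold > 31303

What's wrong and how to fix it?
Bug: This is a non-aggregate query (no GROUP BY, no aggregates), so in SQLite the HAVING clause is invalid here; a row-level condition belongs in WHERE

Fix: Replace HAVING with WHERE since the condition applies to individual rows

Corrected query:
SELECT id, title, sold FROM books WHERE sold > 31303

Result:
id | title              | sold 
---+--------------------+------
1  | Emma               | 35364
2  | Foundation         | 43069
5  | The Caves of Steel | 31621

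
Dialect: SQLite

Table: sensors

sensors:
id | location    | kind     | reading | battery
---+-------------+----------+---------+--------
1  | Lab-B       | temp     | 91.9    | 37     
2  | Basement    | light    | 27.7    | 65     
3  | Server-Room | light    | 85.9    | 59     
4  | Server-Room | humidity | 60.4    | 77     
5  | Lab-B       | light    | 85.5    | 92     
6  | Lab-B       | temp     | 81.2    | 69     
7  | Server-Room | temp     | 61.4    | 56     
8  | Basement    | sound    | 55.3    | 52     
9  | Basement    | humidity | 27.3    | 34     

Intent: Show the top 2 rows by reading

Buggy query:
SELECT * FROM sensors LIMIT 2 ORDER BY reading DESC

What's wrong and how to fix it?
Bug: LIMIT must come after ORDER BY

Fix: Swap the clauses: ORDER BY first, then LIMIT

Corrected query:
SELECT * FROM sensors ORDER BY reading DESC LIMIT 2

Result:
id | location    | kind  | reading | battery
---+-------------+-------+---------+--------
1  | Lab-B       | temp  | 91.9    | 37     
3  | Server-Room | light | 85.9    | 59     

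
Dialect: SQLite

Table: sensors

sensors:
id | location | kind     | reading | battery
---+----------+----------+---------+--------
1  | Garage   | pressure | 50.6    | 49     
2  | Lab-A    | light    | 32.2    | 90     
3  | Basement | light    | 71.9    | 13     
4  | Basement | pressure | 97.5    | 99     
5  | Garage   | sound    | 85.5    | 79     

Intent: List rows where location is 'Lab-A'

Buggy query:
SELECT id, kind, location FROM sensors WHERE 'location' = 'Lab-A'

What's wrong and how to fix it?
Bug: 'location' in single quotes is a string literal, not the column; the comparison is literal-vs-literal and never true

Fix: Reference the column as location without single quotes

Corrected query:
SELECT id, kind, location FROM sensors WHERE location = 'Lab-A'

Result:
id | kind  | location
---+-------+---------
2  | light | Lab-A   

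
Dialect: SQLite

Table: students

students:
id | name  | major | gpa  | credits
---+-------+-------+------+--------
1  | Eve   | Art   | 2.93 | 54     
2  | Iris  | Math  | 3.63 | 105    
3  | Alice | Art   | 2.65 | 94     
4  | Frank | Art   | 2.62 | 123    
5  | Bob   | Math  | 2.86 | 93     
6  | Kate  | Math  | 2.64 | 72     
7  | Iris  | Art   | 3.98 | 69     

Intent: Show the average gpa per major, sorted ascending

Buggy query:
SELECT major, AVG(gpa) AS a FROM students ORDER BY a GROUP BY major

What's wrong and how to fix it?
Bug: ORDER BY appears before GROUP BY; SQL clause order requires GROUP BY first

Fix: Reorder: SELECT … FROM … GROUP BY … ORDER BY …

Corrected query:
SELECT major, AVG(gpa) AS a FROM students GROUP BY major ORDER BY a

Result:
major | a       
------+---------
Math  | 3.043333
Art   | 3.045   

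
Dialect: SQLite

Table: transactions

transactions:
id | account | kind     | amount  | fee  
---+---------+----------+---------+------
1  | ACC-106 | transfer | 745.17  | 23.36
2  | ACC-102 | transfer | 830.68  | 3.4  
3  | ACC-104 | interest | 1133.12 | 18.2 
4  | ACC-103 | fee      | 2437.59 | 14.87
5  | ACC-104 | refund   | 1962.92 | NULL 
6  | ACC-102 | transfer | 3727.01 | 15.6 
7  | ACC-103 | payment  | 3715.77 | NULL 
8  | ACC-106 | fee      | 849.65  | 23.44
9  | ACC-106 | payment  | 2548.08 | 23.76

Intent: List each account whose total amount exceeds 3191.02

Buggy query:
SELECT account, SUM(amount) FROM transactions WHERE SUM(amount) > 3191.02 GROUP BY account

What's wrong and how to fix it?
Bug: SUM(amount) is an aggregate, but WHERE filters rows before aggregation

Fix: Move the aggregate condition to a HAVING clause

Corrected query:
SELECT account, SUM(amount) FROM transactions GROUP BY account HAVING SUM(amount) > 3191.02

Result:
account | SUM(amount)
--------+------------
ACC-102 | 4557.69    
ACC-103 | 6153.36    
ACC-106 | 4142.9     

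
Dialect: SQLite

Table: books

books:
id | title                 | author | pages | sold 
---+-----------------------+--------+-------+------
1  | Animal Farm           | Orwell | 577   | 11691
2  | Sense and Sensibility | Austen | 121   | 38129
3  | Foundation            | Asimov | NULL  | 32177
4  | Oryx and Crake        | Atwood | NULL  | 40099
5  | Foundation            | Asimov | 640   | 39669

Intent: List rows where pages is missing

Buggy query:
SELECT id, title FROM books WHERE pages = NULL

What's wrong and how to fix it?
Bug: Comparing to NULL with '=' never matches; NULL = NULL is unknown, not true

Fix: Use IS NULL to test for NULL

Corrected query:
SELECT id, title FROM books WHERE pages IS NULL

Result:
id | title         
---+---------------
3  | Foundation    
4  | Oryx and Crake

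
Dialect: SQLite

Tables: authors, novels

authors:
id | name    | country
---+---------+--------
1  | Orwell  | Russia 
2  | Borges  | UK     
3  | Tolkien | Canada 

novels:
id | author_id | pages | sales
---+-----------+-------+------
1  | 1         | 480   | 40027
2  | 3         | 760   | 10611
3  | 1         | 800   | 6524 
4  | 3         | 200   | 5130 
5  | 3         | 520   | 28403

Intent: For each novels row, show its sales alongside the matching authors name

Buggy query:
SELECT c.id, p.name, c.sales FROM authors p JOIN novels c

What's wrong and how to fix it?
Bug: Missing join condition: each novels row is matched to all authors rows instead of just its own

Fix: Add ON c.author_id = p.id to the JOIN

Corrected query:
SELECT c.id, p.name, c.sales FROM authors p JOIN novels c ON c.author_id = p.id

Result:
id | name    | sales
---+---------+------
1  | Orwell  | 40027
2  | Tolkien | 10611
3  | Orwell  | 6524 
4  | Tolkien | 5130 
5  | Tolkien | 28403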